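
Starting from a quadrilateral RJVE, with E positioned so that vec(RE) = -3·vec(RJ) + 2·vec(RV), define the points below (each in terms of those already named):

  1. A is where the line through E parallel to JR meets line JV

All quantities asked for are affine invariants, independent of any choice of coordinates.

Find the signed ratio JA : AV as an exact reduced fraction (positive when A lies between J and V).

Choose coordinates R = (0, 0), J = (1, 0), V = (0, 1), E = (-3, 2).
1. A is where the line through E parallel to JR meets line JV ⇒ A = (-1, 2)
A = J + t·(V−J) with t = 2, so JA:AV = t:(1−t) = 2:-1

JA:AV = -2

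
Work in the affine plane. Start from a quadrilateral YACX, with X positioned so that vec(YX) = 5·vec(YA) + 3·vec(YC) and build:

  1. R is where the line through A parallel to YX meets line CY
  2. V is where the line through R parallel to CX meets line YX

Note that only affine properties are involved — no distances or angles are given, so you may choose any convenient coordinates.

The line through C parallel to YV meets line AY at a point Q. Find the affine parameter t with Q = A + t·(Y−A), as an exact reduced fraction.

t = 8/3

Assign Y = (0, 0), A = (1, 0), C = (0, 1), X = (5, 3) — the answer is frame-independent, so this choice is without loss of generality.
1. R is where the line through A parallel to YX meets line CY ⇒ R = (0, -3/5)
2. V is where the line through R parallel to CX meets line YX ⇒ V = (-3, -9/5)
through C parallel to YV: direction (-3, -9/5); meets AY at Q = (-5/3, 0)
Q = A + t·(Y−A) with t = 8/3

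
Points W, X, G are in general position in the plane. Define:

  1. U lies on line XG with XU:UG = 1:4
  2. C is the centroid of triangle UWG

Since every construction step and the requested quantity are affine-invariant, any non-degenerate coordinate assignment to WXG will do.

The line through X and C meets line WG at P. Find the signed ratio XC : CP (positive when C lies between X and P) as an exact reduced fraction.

Set W = (0, 0), X = (1, 0), G = (0, 1); any affine frame gives the same invariant.
1. U lies on line XG with XU:UG = 1:4 ⇒ U = (4/5, 1/5)
2. C is the centroid of triangle UWG ⇒ C = (4/15, 2/5)
line XC meets WG at P = (0, 6/11)
C = X + t·(P−X) with t = 11/15, so XC:CP = 11/15:4/15

XC:CP = 11/4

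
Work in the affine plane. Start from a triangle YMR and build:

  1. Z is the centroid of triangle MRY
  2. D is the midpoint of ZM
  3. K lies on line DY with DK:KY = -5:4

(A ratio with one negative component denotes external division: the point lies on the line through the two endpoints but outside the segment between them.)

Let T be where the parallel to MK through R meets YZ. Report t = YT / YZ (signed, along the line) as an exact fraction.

Work in coordinates with Y = (0, 0), M = (1, 0), R = (0, 1).
1. Z is the centroid of triangle MRY ⇒ Z = (1/3, 1/3)
2. D is the midpoint of ZM ⇒ D = (2/3, 1/6)
3. K lies on line DY with DK:KY = -5:4 ⇒ K = (-8/3, -2/3)
through R parallel to MK: direction (-11/3, -2/3); meets YZ at T = (11/9, 11/9)
T = Y + t·(Z−Y) with t = 11/3

t = 11/3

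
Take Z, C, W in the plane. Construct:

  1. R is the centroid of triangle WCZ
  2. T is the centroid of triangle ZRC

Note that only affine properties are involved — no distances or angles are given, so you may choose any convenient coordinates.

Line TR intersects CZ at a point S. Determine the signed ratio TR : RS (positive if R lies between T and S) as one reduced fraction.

Choose coordinates Z = (0, 0), C = (1, 0), W = (0, 1).
1. R is the centroid of triangle WCZ ⇒ R = (1/3, 1/3)
2. T is the centroid of triangle ZRC ⇒ T = (4/9, 1/9)
line TR meets CZ at S = (1/2, 0)
R = T + t·(S−T) with t = -2, so TR:RS = -2:3

TR:RS = -2/3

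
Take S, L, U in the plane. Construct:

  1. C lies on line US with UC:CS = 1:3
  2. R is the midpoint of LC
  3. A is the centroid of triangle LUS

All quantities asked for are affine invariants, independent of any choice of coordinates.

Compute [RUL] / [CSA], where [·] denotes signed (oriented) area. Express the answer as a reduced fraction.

[RUL]:[CSA] = -1/2

Set S = (0, 0), L = (1, 0), U = (0, 1); any affine frame gives the same invariant.
1. C lies on line US with UC:CS = 1:3 ⇒ C = (0, 3/4)
2. R is the midpoint of LC ⇒ R = (1/2, 3/8)
3. A is the centroid of triangle LUS ⇒ A = (1/3, 1/3)
2·[RUL] = -1/8, 2·[CSA] = 1/4
[RUL]:[CSA] = -1/8:1/4 = -1/2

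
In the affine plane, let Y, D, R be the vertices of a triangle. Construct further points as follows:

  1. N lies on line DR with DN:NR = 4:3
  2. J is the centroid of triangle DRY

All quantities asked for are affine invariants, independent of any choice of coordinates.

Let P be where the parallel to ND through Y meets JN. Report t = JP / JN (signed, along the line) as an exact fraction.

t = -2

Choose coordinates Y = (0, 0), D = (1, 0), R = (0, 1).
1. N lies on line DR with DN:NR = 4:3 ⇒ N = (3/7, 4/7)
2. J is the centroid of triangle DRY ⇒ J = (1/3, 1/3)
through Y parallel to ND: direction (4/7, -4/7); meets JN at P = (1/7, -1/7)
P = J + t·(N−J) with t = -2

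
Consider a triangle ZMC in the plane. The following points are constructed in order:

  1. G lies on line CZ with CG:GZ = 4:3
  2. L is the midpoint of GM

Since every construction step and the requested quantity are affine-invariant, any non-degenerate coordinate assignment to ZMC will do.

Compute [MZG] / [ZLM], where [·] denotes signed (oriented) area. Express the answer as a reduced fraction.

Assign Z = (0, 0), M = (1, 0), C = (0, 1) — the answer is frame-independent, so this choice is without loss of generality.
1. G lies on line CZ with CG:GZ = 4:3 ⇒ G = (0, 3/7)
2. L is the midpoint of GM ⇒ L = (1/2, 3/14)
2·[MZG] = -3/7, 2·[ZLM] = -3/14
[MZG]:[ZLM] = -3/7:-3/14 = 2

[MZG]:[ZLM] = 2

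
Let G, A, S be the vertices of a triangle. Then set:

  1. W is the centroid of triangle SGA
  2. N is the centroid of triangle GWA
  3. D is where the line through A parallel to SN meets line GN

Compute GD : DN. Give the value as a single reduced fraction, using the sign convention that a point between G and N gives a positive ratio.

GD:DN = -2

Choose coordinates G = (0, 0), A = (1, 0), S = (0, 1).
1. W is the centroid of triangle SGA ⇒ W = (1/3, 1/3)
2. N is the centroid of triangle GWA ⇒ N = (4/9, 1/9)
3. D is where the line through A parallel to SN meets line GN ⇒ D = (8/9, 2/9)
D = G + t·(N−G) with t = 2, so GD:DN = t:(1−t) = 2:-1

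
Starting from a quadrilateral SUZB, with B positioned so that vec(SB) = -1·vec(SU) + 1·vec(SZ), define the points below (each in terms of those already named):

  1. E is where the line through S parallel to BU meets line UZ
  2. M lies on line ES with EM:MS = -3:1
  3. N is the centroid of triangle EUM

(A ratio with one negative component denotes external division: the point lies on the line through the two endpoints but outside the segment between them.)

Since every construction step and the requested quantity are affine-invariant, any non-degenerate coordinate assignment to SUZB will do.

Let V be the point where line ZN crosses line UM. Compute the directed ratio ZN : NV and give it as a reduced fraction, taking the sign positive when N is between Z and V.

ZN:NV = -4

Choose coordinates S = (0, 0), U = (1, 0), Z = (0, 1), B = (-1, 1).
1. E is where the line through S parallel to BU meets line UZ ⇒ E = (2, -1)
2. M lies on line ES with EM:MS = -3:1 ⇒ M = (-1, 1/2)
3. N is the centroid of triangle EUM ⇒ N = (2/3, -1/6)
line ZN meets UM at V = (1/2, 1/8)
N = Z + t·(V−Z) with t = 4/3, so ZN:NV = 4/3:-1/3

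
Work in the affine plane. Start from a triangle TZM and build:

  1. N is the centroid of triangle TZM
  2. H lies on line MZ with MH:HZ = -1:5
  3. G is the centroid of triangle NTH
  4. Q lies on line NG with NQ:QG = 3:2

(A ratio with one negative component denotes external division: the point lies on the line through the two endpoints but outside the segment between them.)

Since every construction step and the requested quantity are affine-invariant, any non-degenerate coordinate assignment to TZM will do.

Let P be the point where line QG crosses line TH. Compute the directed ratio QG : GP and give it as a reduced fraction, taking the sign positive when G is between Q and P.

Set T = (0, 0), Z = (1, 0), M = (0, 1); any affine frame gives the same invariant.
1. N is the centroid of triangle TZM ⇒ N = (1/3, 1/3)
2. H lies on line MZ with MH:HZ = -1:5 ⇒ H = (-1/4, 5/4)
3. G is the centroid of triangle NTH ⇒ G = (1/36, 19/36)
4. Q lies on line NG with NQ:QG = 3:2 ⇒ Q = (3/20, 9/20)
line QG meets TH at P = (-1/8, 5/8)
G = Q + t·(P−Q) with t = 4/9, so QG:GP = 4/9:5/9

QG:GP = 4/5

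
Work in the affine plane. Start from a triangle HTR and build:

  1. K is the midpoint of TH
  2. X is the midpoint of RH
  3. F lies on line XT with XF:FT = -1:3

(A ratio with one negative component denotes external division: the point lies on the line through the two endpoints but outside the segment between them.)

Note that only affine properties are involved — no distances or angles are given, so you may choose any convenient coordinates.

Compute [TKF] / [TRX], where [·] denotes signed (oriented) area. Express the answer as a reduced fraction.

[TKF]:[TRX] = -3/4

Set H = (0, 0), T = (1, 0), R = (0, 1); any affine frame gives the same invariant.
1. K is the midpoint of TH ⇒ K = (1/2, 0)
2. X is the midpoint of RH ⇒ X = (0, 1/2)
3. F lies on line XT with XF:FT = -1:3 ⇒ F = (-1/2, 3/4)
2·[TKF] = -3/8, 2·[TRX] = 1/2
[TKF]:[TRX] = -3/8:1/2 = -3/4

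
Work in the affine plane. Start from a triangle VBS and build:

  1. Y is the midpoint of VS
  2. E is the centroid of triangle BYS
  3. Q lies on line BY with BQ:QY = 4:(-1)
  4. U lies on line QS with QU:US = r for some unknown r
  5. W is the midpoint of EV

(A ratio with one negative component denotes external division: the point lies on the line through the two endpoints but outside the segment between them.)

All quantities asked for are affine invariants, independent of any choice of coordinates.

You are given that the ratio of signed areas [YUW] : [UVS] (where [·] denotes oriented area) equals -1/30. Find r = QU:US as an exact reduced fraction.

r = 4/5

Set V = (0, 0), B = (1, 0), S = (0, 1); any affine frame gives the same invariant.
1. Y is the midpoint of VS ⇒ Y = (0, 1/2)
2. E is the centroid of triangle BYS ⇒ E = (1/3, 1/2)
3. Q lies on line BY with BQ:QY = 4:(-1) ⇒ Q = (-1/3, 2/3)
4. With QU:US = r, write λ = r/(r+1) so U = Q + λ·(S−Q); U is affine-linear in λ
5. W is the midpoint of EV ⇒ W = (1/6, 1/4)
Every point depending on U is an affine combination of U and λ-independent points, so each such coordinate is linear in λ; the λ² term in each signed area is a multiple of (S−Q)×(S−Q) = 0, so 2·[YUW] and 2·[UVS] are each linear in λ. Evaluating at λ=0 and λ=1:
  2·[YUW] = -5/36·λ + 1/18,   2·[UVS] = -1/3·λ + 1/3
So [YUW]:[UVS] = (-5/36·λ + 1/18) / (-1/3·λ + 1/3). Setting this equal to -1/30:
  -5/36·λ + 1/18 = -1/30·(-1/3·λ + 1/3)  ⇒  λ = 4/9
Then r = λ/(1−λ) = (4/9)/(5/9) = 4/5. Check: with r = 4/5, U = (-5/27, 22/27) and [YUW]:[UVS] = -1/30 as required.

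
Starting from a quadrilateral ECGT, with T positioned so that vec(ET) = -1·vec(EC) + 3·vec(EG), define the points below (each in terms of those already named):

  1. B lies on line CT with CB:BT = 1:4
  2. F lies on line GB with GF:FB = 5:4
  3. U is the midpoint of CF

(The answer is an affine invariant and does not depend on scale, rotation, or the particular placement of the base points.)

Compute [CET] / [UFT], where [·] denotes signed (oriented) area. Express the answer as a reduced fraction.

Work in coordinates with E = (0, 0), C = (1, 0), G = (0, 1), T = (-1, 3).
1. B lies on line CT with CB:BT = 1:4 ⇒ B = (3/5, 3/5)
2. F lies on line GB with GF:FB = 5:4 ⇒ F = (1/3, 7/9)
3. U is the midpoint of CF ⇒ U = (2/3, 7/18)
2·[CET] = -3, 2·[UFT] = -2/9
[CET]:[UFT] = -3:-2/9 = 27/2

[CET]:[UFT] = 27/2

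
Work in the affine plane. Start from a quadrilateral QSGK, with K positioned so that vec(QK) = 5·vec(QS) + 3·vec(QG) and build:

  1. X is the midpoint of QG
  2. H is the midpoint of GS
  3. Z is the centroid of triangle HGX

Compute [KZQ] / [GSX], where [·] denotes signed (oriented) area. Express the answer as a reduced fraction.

Work in coordinates with Q = (0, 0), S = (1, 0), G = (0, 1), K = (5, 3).
1. X is the midpoint of QG ⇒ X = (0, 1/2)
2. H is the midpoint of GS ⇒ H = (1/2, 1/2)
3. Z is the centroid of triangle HGX ⇒ Z = (1/6, 2/3)
2·[KZQ] = 17/6, 2·[GSX] = -1/2
[KZQ]:[GSX] = 17/6:-1/2 = -17/3

[KZQ]:[GSX] = -17/3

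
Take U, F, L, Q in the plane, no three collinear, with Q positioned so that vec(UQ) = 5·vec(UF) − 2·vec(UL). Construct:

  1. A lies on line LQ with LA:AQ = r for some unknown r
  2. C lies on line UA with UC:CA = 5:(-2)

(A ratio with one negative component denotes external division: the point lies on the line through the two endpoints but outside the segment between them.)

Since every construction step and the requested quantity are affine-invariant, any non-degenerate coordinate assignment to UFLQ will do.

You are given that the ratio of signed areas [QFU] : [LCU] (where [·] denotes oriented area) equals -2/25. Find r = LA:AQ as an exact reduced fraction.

Assign U = (0, 0), F = (1, 0), L = (0, 1), Q = (5, -2) — the answer is frame-independent, so this choice is without loss of generality.
1. With LA:AQ = r, write λ = r/(r+1) so A = L + λ·(Q−L); A is affine-linear in λ
2. C lies on line UA with UC:CA = 5:(-2) ⇒ C is an affine combination of earlier points and hence also affine-linear in λ
Every point depending on A is an affine combination of A and λ-independent points, so each such coordinate is linear in λ; the λ² term in each signed area is a multiple of (Q−L)×(Q−L) = 0, so 2·[QFU] and 2·[LCU] are each linear in λ. Evaluating at λ=0 and λ=1:
  2·[QFU] = 2,   2·[LCU] = -25/3·λ
So [QFU]:[LCU] = (2) / (-25/3·λ). Setting this equal to -2/25:
  2 = -2/25·(-25/3·λ)  ⇒  λ = 3
Then r = λ/(1−λ) = (3)/(-2) = -3/2. Check: with r = -3/2, A = (15, -8) and [QFU]:[LCU] = -2/25 as required.

r = -3/2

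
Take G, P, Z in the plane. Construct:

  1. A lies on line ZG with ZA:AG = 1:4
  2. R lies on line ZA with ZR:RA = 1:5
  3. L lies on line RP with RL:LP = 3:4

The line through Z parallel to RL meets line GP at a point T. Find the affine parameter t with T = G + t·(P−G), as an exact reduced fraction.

Work in coordinates with G = (0, 0), P = (1, 0), Z = (0, 1).
1. A lies on line ZG with ZA:AG = 1:4 ⇒ A = (0, 4/5)
2. R lies on line ZA with ZR:RA = 1:5 ⇒ R = (0, 29/30)
3. L lies on line RP with RL:LP = 3:4 ⇒ L = (3/7, 58/105)
through Z parallel to RL: direction (3/7, -29/70); meets GP at T = (30/29, 0)
T = G + t·(P−G) with t = 30/29

t = 30/29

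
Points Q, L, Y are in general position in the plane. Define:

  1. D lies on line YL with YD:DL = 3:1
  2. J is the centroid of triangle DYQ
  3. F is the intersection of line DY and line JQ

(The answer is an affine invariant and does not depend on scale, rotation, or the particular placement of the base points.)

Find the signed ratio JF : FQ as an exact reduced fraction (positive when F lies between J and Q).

JF:FQ = -1/3

Set Q = (0, 0), L = (1, 0), Y = (0, 1); any affine frame gives the same invariant.
1. D lies on line YL with YD:DL = 3:1 ⇒ D = (3/4, 1/4)
2. J is the centroid of triangle DYQ ⇒ J = (1/4, 5/12)
3. F is the intersection of line DY and line JQ ⇒ F = (3/8, 5/8)
F = J + t·(Q−J) with t = -1/2, so JF:FQ = t:(1−t) = -1/2:3/2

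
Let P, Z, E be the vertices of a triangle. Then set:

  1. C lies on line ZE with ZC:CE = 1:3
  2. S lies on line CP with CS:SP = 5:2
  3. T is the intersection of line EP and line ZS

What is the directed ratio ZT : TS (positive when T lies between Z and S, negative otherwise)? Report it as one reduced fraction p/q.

ZT:TS = -14/3

Set P = (0, 0), Z = (1, 0), E = (0, 1); any affine frame gives the same invariant.
1. C lies on line ZE with ZC:CE = 1:3 ⇒ C = (3/4, 1/4)
2. S lies on line CP with CS:SP = 5:2 ⇒ S = (3/14, 1/14)
3. T is the intersection of line EP and line ZS ⇒ T = (0, 1/11)
T = Z + t·(S−Z) with t = 14/11, so ZT:TS = t:(1−t) = 14/11:-3/11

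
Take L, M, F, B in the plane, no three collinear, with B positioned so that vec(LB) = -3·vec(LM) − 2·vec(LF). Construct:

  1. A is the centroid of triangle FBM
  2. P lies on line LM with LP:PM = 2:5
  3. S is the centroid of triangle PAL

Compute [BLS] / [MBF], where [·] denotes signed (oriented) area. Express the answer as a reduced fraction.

[BLS]:[MBF] = 5/378

Work in coordinates with L = (0, 0), M = (1, 0), F = (0, 1), B = (-3, -2).
1. A is the centroid of triangle FBM ⇒ A = (-2/3, -1/3)
2. P lies on line LM with LP:PM = 2:5 ⇒ P = (2/7, 0)
3. S is the centroid of triangle PAL ⇒ S = (-8/63, -1/9)
2·[BLS] = -5/63, 2·[MBF] = -6
[BLS]:[MBF] = -5/63:-6 = 5/378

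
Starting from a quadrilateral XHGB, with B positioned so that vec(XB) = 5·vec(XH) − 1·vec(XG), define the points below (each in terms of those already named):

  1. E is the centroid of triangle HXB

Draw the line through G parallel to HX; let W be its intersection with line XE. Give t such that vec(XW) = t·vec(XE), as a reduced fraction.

Work in coordinates with X = (0, 0), H = (1, 0), G = (0, 1), B = (5, -1).
1. E is the centroid of triangle HXB ⇒ E = (2, -1/3)
through G parallel to HX: direction (-1, 0); meets XE at W = (-6, 1)
W = X + t·(E−X) with t = -3

t = -3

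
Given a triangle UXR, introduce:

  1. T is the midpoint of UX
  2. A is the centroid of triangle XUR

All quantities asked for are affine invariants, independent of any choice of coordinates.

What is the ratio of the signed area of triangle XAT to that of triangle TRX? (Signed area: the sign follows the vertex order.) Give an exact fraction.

[XAT]:[TRX] = -1/3

Assign U = (0, 0), X = (1, 0), R = (0, 1) — the answer is frame-independent, so this choice is without loss of generality.
1. T is the midpoint of UX ⇒ T = (1/2, 0)
2. A is the centroid of triangle XUR ⇒ A = (1/3, 1/3)
2·[XAT] = 1/6, 2·[TRX] = -1/2
[XAT]:[TRX] = 1/6:-1/2 = -1/3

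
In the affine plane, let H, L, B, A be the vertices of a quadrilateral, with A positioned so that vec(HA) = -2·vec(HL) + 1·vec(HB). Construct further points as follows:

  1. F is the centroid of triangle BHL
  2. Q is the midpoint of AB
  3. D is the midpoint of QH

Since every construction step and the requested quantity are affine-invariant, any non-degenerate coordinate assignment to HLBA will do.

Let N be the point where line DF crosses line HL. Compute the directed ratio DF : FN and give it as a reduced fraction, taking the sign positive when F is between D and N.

DF:FN = 1/2

Work in coordinates with H = (0, 0), L = (1, 0), B = (0, 1), A = (-2, 1).
1. F is the centroid of triangle BHL ⇒ F = (1/3, 1/3)
2. Q is the midpoint of AB ⇒ Q = (-1, 1)
3. D is the midpoint of QH ⇒ D = (-1/2, 1/2)
line DF meets HL at N = (2, 0)
F = D + t·(N−D) with t = 1/3, so DF:FN = 1/3:2/3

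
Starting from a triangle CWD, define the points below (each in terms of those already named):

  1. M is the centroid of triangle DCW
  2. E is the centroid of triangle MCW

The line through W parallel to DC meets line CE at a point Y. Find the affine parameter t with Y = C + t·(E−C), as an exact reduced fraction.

t = 9/4

Assign C = (0, 0), W = (1, 0), D = (0, 1) — the answer is frame-independent, so this choice is without loss of generality.
1. M is the centroid of triangle DCW ⇒ M = (1/3, 1/3)
2. E is the centroid of triangle MCW ⇒ E = (4/9, 1/9)
through W parallel to DC: direction (0, -1); meets CE at Y = (1, 1/4)
Y = C + t·(E−C) with t = 9/4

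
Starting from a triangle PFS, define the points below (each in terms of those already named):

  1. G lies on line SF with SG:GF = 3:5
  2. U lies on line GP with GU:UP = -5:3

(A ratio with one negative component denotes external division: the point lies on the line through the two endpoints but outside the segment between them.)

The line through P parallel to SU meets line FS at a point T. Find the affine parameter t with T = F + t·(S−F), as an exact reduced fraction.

t = 31/40

Assign P = (0, 0), F = (1, 0), S = (0, 1) — the answer is frame-independent, so this choice is without loss of generality.
1. G lies on line SF with SG:GF = 3:5 ⇒ G = (3/8, 5/8)
2. U lies on line GP with GU:UP = -5:3 ⇒ U = (-9/16, -15/16)
through P parallel to SU: direction (-9/16, -31/16); meets FS at T = (9/40, 31/40)
T = F + t·(S−F) with t = 31/40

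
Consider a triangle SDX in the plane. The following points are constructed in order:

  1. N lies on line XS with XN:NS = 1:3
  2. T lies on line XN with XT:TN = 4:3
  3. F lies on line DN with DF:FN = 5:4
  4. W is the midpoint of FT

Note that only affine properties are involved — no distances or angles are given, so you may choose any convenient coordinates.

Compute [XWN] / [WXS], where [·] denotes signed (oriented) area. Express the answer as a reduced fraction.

Choose coordinates S = (0, 0), D = (1, 0), X = (0, 1).
1. N lies on line XS with XN:NS = 1:3 ⇒ N = (0, 3/4)
2. T lies on line XN with XT:TN = 4:3 ⇒ T = (0, 6/7)
3. F lies on line DN with DF:FN = 5:4 ⇒ F = (4/9, 5/12)
4. W is the midpoint of FT ⇒ W = (2/9, 107/168)
2·[XWN] = -1/18, 2·[WXS] = 2/9
[XWN]:[WXS] = -1/18:2/9 = -1/4

[XWN]:[WXS] = -1/4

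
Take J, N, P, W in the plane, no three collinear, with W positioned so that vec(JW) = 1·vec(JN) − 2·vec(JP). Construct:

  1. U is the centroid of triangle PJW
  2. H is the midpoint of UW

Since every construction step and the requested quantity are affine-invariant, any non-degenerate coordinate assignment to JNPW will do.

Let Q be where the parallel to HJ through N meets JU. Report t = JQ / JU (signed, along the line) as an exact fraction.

Set J = (0, 0), N = (1, 0), P = (0, 1), W = (1, -2); any affine frame gives the same invariant.
1. U is the centroid of triangle PJW ⇒ U = (1/3, -1/3)
2. H is the midpoint of UW ⇒ H = (2/3, -7/6)
through N parallel to HJ: direction (-2/3, 7/6); meets JU at Q = (7/3, -7/3)
Q = J + t·(U−J) with t = 7

t = 7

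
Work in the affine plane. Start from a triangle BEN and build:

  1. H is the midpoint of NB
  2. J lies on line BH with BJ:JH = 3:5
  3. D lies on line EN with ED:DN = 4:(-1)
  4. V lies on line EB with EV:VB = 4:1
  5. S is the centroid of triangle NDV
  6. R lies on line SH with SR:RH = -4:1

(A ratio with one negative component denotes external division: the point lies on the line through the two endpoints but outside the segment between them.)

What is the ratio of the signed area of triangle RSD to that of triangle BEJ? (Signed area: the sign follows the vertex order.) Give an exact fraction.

Choose coordinates B = (0, 0), E = (1, 0), N = (0, 1).
1. H is the midpoint of NB ⇒ H = (0, 1/2)
2. J lies on line BH with BJ:JH = 3:5 ⇒ J = (0, 3/16)
3. D lies on line EN with ED:DN = 4:(-1) ⇒ D = (-1/3, 4/3)
4. V lies on line EB with EV:VB = 4:1 ⇒ V = (1/5, 0)
5. S is the centroid of triangle NDV ⇒ S = (-2/45, 7/9)
6. R lies on line SH with SR:RH = -4:1 ⇒ R = (2/135, 11/27)
2·[RSD] = 2/27, 2·[BEJ] = 3/16
[RSD]:[BEJ] = 2/27:3/16 = 32/81

[RSD]:[BEJ] = 32/81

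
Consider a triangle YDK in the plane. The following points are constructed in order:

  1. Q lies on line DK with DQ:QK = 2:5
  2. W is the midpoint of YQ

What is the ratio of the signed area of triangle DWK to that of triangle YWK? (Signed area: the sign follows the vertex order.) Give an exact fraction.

Set Y = (0, 0), D = (1, 0), K = (0, 1); any affine frame gives the same invariant.
1. Q lies on line DK with DQ:QK = 2:5 ⇒ Q = (5/7, 2/7)
2. W is the midpoint of YQ ⇒ W = (5/14, 1/7)
2·[DWK] = -1/2, 2·[YWK] = 5/14
[DWK]:[YWK] = -1/2:5/14 = -7/5

[DWK]:[YWK] = -7/5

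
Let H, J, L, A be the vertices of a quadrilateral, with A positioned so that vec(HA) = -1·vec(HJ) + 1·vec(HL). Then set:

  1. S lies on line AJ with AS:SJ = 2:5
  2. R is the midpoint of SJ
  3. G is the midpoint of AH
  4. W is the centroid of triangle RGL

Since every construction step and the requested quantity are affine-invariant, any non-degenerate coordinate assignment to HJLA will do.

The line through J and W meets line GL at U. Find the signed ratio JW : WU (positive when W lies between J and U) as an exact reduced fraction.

Choose coordinates H = (0, 0), J = (1, 0), L = (0, 1), A = (-1, 1).
1. S lies on line AJ with AS:SJ = 2:5 ⇒ S = (-3/7, 5/7)
2. R is the midpoint of SJ ⇒ R = (2/7, 5/14)
3. G is the midpoint of AH ⇒ G = (-1/2, 1/2)
4. W is the centroid of triangle RGL ⇒ W = (-1/14, 13/21)
line JW meets GL at U = (-19/71, 52/71)
W = J + t·(U−J) with t = 71/84, so JW:WU = 71/84:13/84

JW:WU = 71/13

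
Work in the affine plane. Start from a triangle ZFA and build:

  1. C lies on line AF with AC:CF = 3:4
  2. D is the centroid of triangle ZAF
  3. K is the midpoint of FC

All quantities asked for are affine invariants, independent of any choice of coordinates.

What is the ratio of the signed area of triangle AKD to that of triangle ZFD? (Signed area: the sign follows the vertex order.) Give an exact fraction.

[AKD]:[ZFD] = -5/7

Work in coordinates with Z = (0, 0), F = (1, 0), A = (0, 1).
1. C lies on line AF with AC:CF = 3:4 ⇒ C = (3/7, 4/7)
2. D is the centroid of triangle ZAF ⇒ D = (1/3, 1/3)
3. K is the midpoint of FC ⇒ K = (5/7, 2/7)
2·[AKD] = -5/21, 2·[ZFD] = 1/3
[AKD]:[ZFD] = -5/21:1/3 = -5/7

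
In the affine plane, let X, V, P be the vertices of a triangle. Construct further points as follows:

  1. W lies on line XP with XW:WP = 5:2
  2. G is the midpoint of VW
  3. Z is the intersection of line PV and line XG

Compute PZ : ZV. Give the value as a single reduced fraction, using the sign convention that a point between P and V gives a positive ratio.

PZ:ZV = 7/5

Assign X = (0, 0), V = (1, 0), P = (0, 1) — the answer is frame-independent, so this choice is without loss of generality.
1. W lies on line XP with XW:WP = 5:2 ⇒ W = (0, 5/7)
2. G is the midpoint of VW ⇒ G = (1/2, 5/14)
3. Z is the intersection of line PV and line XG ⇒ Z = (7/12, 5/12)
Z = P + t·(V−P) with t = 7/12, so PZ:ZV = t:(1−t) = 7/12:5/12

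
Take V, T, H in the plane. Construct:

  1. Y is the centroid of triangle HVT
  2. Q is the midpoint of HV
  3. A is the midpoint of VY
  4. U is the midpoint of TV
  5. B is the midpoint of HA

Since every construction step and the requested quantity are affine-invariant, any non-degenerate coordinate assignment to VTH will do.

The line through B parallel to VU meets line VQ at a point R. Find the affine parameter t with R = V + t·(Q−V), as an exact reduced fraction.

Work in coordinates with V = (0, 0), T = (1, 0), H = (0, 1).
1. Y is the centroid of triangle HVT ⇒ Y = (1/3, 1/3)
2. Q is the midpoint of HV ⇒ Q = (0, 1/2)
3. A is the midpoint of VY ⇒ A = (1/6, 1/6)
4. U is the midpoint of TV ⇒ U = (1/2, 0)
5. B is the midpoint of HA ⇒ B = (1/12, 7/12)
through B parallel to VU: direction (1/2, 0); meets VQ at R = (0, 7/12)
R = V + t·(Q−V) with t = 7/6

t = 7/6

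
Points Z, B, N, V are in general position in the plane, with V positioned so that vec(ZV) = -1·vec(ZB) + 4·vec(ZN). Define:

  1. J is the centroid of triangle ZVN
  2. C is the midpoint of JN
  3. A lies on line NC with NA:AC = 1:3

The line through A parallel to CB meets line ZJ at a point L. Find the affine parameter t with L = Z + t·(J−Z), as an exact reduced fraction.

Set Z = (0, 0), B = (1, 0), N = (0, 1), V = (-1, 4); any affine frame gives the same invariant.
1. J is the centroid of triangle ZVN ⇒ J = (-1/3, 5/3)
2. C is the midpoint of JN ⇒ C = (-1/6, 4/3)
3. A lies on line NC with NA:AC = 1:3 ⇒ A = (-1/24, 13/12)
through A parallel to CB: direction (7/6, -4/3); meets ZJ at L = (-29/108, 145/108)
L = Z + t·(J−Z) with t = 29/36

t = 29/36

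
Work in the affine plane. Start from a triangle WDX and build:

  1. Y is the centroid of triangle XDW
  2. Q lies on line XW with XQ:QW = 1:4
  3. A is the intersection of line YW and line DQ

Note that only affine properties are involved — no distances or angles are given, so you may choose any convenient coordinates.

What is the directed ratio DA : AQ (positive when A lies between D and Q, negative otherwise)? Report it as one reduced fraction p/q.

Set W = (0, 0), D = (1, 0), X = (0, 1); any affine frame gives the same invariant.
1. Y is the centroid of triangle XDW ⇒ Y = (1/3, 1/3)
2. Q lies on line XW with XQ:QW = 1:4 ⇒ Q = (0, 4/5)
3. A is the intersection of line YW and line DQ ⇒ A = (4/9, 4/9)
A = D + t·(Q−D) with t = 5/9, so DA:AQ = t:(1−t) = 5/9:4/9

DA:AQ = 5/4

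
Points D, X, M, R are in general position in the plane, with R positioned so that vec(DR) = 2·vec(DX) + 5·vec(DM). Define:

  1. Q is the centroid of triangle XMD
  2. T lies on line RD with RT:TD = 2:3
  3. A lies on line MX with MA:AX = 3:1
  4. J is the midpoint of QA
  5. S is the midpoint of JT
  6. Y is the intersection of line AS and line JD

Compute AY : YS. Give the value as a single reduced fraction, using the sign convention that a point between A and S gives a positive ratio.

Set D = (0, 0), X = (1, 0), M = (0, 1), R = (2, 5); any affine frame gives the same invariant.
1. Q is the centroid of triangle XMD ⇒ Q = (1/3, 1/3)
2. T lies on line RD with RT:TD = 2:3 ⇒ T = (6/5, 3)
3. A lies on line MX with MA:AX = 3:1 ⇒ A = (3/4, 1/4)
4. J is the midpoint of QA ⇒ J = (13/24, 7/24)
5. S is the midpoint of JT ⇒ S = (209/240, 79/48)
6. Y is the intersection of line AS and line JD ⇒ Y = (793/1038, 427/1038)
Y = A + t·(S−A) with t = 20/173, so AY:YS = t:(1−t) = 20/173:153/173

AY:YS = 20/153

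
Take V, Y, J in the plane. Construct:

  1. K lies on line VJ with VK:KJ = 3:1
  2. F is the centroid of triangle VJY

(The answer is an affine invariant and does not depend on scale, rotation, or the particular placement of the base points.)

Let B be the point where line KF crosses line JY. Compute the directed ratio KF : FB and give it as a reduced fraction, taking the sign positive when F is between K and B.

Work in coordinates with V = (0, 0), Y = (1, 0), J = (0, 1).
1. K lies on line VJ with VK:KJ = 3:1 ⇒ K = (0, 3/4)
2. F is the centroid of triangle VJY ⇒ F = (1/3, 1/3)
line KF meets JY at B = (-1, 2)
F = K + t·(B−K) with t = -1/3, so KF:FB = -1/3:4/3

KF:FB = -1/4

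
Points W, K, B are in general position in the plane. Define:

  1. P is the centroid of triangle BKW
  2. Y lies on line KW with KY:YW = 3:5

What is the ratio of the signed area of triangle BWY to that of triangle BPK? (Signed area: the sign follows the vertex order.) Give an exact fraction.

[BWY]:[BPK] = 15/8

Assign W = (0, 0), K = (1, 0), B = (0, 1) — the answer is frame-independent, so this choice is without loss of generality.
1. P is the centroid of triangle BKW ⇒ P = (1/3, 1/3)
2. Y lies on line KW with KY:YW = 3:5 ⇒ Y = (5/8, 0)
2·[BWY] = 5/8, 2·[BPK] = 1/3
[BWY]:[BPK] = 5/8:1/3 = 15/8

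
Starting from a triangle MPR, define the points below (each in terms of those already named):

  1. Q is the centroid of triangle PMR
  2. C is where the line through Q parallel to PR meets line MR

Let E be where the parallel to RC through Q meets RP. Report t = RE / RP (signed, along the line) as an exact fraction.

Work in coordinates with M = (0, 0), P = (1, 0), R = (0, 1).
1. Q is the centroid of triangle PMR ⇒ Q = (1/3, 1/3)
2. C is where the line through Q parallel to PR meets line MR ⇒ C = (0, 2/3)
through Q parallel to RC: direction (0, -1/3); meets RP at E = (1/3, 2/3)
E = R + t·(P−R) with t = 1/3

t = 1/3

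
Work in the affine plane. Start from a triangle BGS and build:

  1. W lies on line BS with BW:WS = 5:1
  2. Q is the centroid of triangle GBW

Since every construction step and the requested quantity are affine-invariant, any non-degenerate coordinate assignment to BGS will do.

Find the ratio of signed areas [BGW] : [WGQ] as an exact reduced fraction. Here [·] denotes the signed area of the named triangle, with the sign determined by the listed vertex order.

Set B = (0, 0), G = (1, 0), S = (0, 1); any affine frame gives the same invariant.
1. W lies on line BS with BW:WS = 5:1 ⇒ W = (0, 5/6)
2. Q is the centroid of triangle GBW ⇒ Q = (1/3, 5/18)
2·[BGW] = 5/6, 2·[WGQ] = -5/18
[BGW]:[WGQ] = 5/6:-5/18 = -3

[BGW]:[WGQ] = -3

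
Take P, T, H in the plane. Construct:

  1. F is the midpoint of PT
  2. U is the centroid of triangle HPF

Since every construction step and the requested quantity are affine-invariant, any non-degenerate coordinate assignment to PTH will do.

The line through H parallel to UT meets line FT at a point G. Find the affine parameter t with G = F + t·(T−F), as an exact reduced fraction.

t = 4

Assign P = (0, 0), T = (1, 0), H = (0, 1) — the answer is frame-independent, so this choice is without loss of generality.
1. F is the midpoint of PT ⇒ F = (1/2, 0)
2. U is the centroid of triangle HPF ⇒ U = (1/6, 1/3)
through H parallel to UT: direction (5/6, -1/3); meets FT at G = (5/2, 0)
G = F + t·(T−F) with t = 4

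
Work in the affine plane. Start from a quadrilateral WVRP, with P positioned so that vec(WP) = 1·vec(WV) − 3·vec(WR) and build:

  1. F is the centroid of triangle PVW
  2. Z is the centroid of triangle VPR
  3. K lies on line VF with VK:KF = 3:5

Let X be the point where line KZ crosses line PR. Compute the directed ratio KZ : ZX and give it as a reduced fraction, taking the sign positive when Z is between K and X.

Work in coordinates with W = (0, 0), V = (1, 0), R = (0, 1), P = (1, -3).
1. F is the centroid of triangle PVW ⇒ F = (2/3, -1)
2. Z is the centroid of triangle VPR ⇒ Z = (2/3, -2/3)
3. K lies on line VF with VK:KF = 3:5 ⇒ K = (7/8, -3/8)
line KZ meets PR at X = (13/27, -25/27)
Z = K + t·(X−K) with t = 9/17, so KZ:ZX = 9/17:8/17

KZ:ZX = 9/8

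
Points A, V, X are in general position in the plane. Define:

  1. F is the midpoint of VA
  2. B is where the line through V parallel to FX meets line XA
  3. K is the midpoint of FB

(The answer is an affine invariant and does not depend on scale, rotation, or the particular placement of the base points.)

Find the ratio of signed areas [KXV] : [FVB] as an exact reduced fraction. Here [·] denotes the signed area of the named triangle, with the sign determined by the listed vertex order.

Work in coordinates with A = (0, 0), V = (1, 0), X = (0, 1).
1. F is the midpoint of VA ⇒ F = (1/2, 0)
2. B is where the line through V parallel to FX meets line XA ⇒ B = (0, 2)
3. K is the midpoint of FB ⇒ K = (1/4, 1)
2·[KXV] = 1/4, 2·[FVB] = 1
[KXV]:[FVB] = 1/4:1 = 1/4

[KXV]:[FVB] = 1/4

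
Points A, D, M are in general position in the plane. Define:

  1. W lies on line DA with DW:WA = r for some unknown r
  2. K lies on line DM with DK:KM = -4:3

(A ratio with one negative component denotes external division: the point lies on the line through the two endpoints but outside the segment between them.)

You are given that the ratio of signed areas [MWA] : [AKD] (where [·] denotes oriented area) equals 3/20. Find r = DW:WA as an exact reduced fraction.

Work in coordinates with A = (0, 0), D = (1, 0), M = (0, 1).
1. With DW:WA = r, write λ = r/(r+1) so W = D + λ·(A−D); W is affine-linear in λ
2. K lies on line DM with DK:KM = -4:3 ⇒ K = (-3, 4)
Every point depending on W is an affine combination of W and λ-independent points, so each such coordinate is linear in λ; the λ² term in each signed area is a multiple of (A−D)×(A−D) = 0, so 2·[MWA] and 2·[AKD] are each linear in λ. Evaluating at λ=0 and λ=1:
  2·[MWA] = λ − 1,   2·[AKD] = -4
So [MWA]:[AKD] = (λ − 1) / (-4). Setting this equal to 3/20:
  λ − 1 = 3/20·(-4)  ⇒  λ = 2/5
Then r = λ/(1−λ) = (2/5)/(3/5) = 2/3. Check: with r = 2/3, W = (3/5, 0) and [MWA]:[AKD] = 3/20 as required.

r = 2/3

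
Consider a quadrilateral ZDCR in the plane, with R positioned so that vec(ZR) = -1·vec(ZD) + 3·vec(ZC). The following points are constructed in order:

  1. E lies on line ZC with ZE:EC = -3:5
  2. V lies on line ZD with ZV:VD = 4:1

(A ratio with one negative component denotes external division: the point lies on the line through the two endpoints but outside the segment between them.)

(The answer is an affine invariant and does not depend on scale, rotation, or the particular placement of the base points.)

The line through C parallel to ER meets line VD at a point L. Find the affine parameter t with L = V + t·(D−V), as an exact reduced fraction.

t = -26/9

Assign Z = (0, 0), D = (1, 0), C = (0, 1), R = (-1, 3) — the answer is frame-independent, so this choice is without loss of generality.
1. E lies on line ZC with ZE:EC = -3:5 ⇒ E = (0, -3/2)
2. V lies on line ZD with ZV:VD = 4:1 ⇒ V = (4/5, 0)
through C parallel to ER: direction (-1, 9/2); meets VD at L = (2/9, 0)
L = V + t·(D−V) with t = -26/9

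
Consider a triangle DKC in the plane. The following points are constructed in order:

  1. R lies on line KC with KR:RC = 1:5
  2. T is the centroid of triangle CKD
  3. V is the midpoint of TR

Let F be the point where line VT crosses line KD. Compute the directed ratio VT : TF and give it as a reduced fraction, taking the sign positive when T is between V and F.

Assign D = (0, 0), K = (1, 0), C = (0, 1) — the answer is frame-independent, so this choice is without loss of generality.
1. R lies on line KC with KR:RC = 1:5 ⇒ R = (5/6, 1/6)
2. T is the centroid of triangle CKD ⇒ T = (1/3, 1/3)
3. V is the midpoint of TR ⇒ V = (7/12, 1/4)
line VT meets KD at F = (4/3, 0)
T = V + t·(F−V) with t = -1/3, so VT:TF = -1/3:4/3

VT:TF = -1/4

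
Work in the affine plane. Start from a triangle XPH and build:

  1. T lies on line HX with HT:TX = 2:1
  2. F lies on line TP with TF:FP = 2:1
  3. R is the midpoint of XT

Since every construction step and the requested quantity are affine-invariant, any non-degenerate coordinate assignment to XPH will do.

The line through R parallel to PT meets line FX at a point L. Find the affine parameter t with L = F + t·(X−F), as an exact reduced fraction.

t = 1/2

Assign X = (0, 0), P = (1, 0), H = (0, 1) — the answer is frame-independent, so this choice is without loss of generality.
1. T lies on line HX with HT:TX = 2:1 ⇒ T = (0, 1/3)
2. F lies on line TP with TF:FP = 2:1 ⇒ F = (2/3, 1/9)
3. R is the midpoint of XT ⇒ R = (0, 1/6)
through R parallel to PT: direction (-1, 1/3); meets FX at L = (1/3, 1/18)
L = F + t·(X−F) with t = 1/2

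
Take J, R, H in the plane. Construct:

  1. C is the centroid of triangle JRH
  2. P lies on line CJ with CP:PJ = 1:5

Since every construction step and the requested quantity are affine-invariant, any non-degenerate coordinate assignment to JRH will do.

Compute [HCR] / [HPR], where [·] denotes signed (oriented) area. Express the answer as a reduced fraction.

[HCR]:[HPR] = 3/4

Choose coordinates J = (0, 0), R = (1, 0), H = (0, 1).
1. C is the centroid of triangle JRH ⇒ C = (1/3, 1/3)
2. P lies on line CJ with CP:PJ = 1:5 ⇒ P = (5/18, 5/18)
2·[HCR] = 1/3, 2·[HPR] = 4/9
[HCR]:[HPR] = 1/3:4/9 = 3/4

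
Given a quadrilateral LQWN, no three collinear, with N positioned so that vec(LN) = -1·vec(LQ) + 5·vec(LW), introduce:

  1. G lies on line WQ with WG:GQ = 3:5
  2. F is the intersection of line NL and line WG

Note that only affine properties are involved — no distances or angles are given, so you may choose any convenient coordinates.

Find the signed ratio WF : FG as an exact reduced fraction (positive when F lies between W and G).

Set L = (0, 0), Q = (1, 0), W = (0, 1), N = (-1, 5); any affine frame gives the same invariant.
1. G lies on line WQ with WG:GQ = 3:5 ⇒ G = (3/8, 5/8)
2. F is the intersection of line NL and line WG ⇒ F = (-1/4, 5/4)
F = W + t·(G−W) with t = -2/3, so WF:FG = t:(1−t) = -2/3:5/3

WF:FG = -2/5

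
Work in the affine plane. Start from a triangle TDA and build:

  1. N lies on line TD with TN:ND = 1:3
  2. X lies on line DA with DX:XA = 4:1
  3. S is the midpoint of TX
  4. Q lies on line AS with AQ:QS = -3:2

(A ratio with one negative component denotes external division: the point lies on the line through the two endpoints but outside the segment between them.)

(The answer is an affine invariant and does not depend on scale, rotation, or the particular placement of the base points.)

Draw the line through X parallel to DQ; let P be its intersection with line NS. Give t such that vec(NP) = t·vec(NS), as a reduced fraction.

t = 3/2

Assign T = (0, 0), D = (1, 0), A = (0, 1) — the answer is frame-independent, so this choice is without loss of generality.
1. N lies on line TD with TN:ND = 1:3 ⇒ N = (1/4, 0)
2. X lies on line DA with DX:XA = 4:1 ⇒ X = (1/5, 4/5)
3. S is the midpoint of TX ⇒ S = (1/10, 2/5)
4. Q lies on line AS with AQ:QS = -3:2 ⇒ Q = (3/10, -4/5)
through X parallel to DQ: direction (-7/10, -4/5); meets NS at P = (1/40, 3/5)
P = N + t·(S−N) with t = 3/2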